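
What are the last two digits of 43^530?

49

Successive squares of 43 mod 100: 43^1≡43, 43^2≡49, 43^4≡1, 43^8≡1, 43^16≡1, 43^32≡1, 43^64≡1, 43^128≡1, 43^256≡1, 43^512≡1.
Since 530 = 2 + 16 + 512 in binary, 43^530 ≡ 49·1·1 ≡ 49 (mod 100).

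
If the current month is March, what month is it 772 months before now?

772 = 64·12 + 4, so 772 mod 12 = 4.
March − 4 months → November.

November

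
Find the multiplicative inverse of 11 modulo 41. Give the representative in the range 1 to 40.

15

11·15 = 165 = 4·41 + 1, so 11⁻¹ ≡ 15 (mod 41).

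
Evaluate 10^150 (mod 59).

Successive squares of 10 mod 59: 10^1≡10, 10^2≡41, 10^4≡29, 10^8≡15, 10^16≡48, 10^32≡3, 10^64≡9, 10^128≡22.
Since 150 = 2 + 4 + 16 + 128 in binary, 10^150 ≡ 41·29·48·22 ≡ 5 (mod 59).

5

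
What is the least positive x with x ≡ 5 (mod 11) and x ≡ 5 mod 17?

5

x ≡ 5 (mod 11) gives x ∈ {5}.
The first of these with x mod 17 = 5 is 5.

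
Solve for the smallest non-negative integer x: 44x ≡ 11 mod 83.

21

44⁻¹ ≡ 17 (mod 83) because 44·17 = 748 = 9·83 + 1.
So x ≡ 17·11 = 187 ≡ 21 (mod 83).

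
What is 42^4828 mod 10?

The units digit of 42^n cycles with period 4: 2, 4, 8, 6, …
4828 leaves remainder 0 on division by 4, so 42^4828 ends in 6.

6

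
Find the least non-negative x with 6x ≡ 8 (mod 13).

10

The inverse of 6 mod 13 is 11 (since 6·11 = 66 ≡ 1).
Multiplying both sides by 11: x ≡ 11·8 = 88 ≡ 10 (mod 13).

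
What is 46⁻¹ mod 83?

74

83 = 1·46 + 37
46 = 1·37 + 9
37 = 4·9 + 1
9 = 9·1 + 0
Back-substituting gives 46·74 ≡ 1 (mod 83).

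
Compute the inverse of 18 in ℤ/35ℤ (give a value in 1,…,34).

2

18·2 = 36 = 1·35 + 1, so 18⁻¹ ≡ 2 (mod 35).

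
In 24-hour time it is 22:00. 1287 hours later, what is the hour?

1287 = 53·24 + 15, so 1287 mod 24 = 15.
(22 + 15) mod 24 = 13.

13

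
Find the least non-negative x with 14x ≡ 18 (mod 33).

14⁻¹ ≡ 26 (mod 33) because 14·26 = 364 = 11·33 + 1.
So x ≡ 26·18 = 468 ≡ 6 (mod 33).

6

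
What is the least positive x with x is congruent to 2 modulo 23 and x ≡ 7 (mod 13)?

163

x ≡ 7 (mod 13) gives x ∈ {7, 20, 33, 46, 59, 72, 85, 98, …}.
The first of these with x mod 23 = 2 is 163.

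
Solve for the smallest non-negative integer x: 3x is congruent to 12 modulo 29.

The inverse of 3 mod 29 is 10 (since 3·10 = 30 ≡ 1).
Multiplying both sides by 10: x ≡ 10·12 = 120 ≡ 4 (mod 29).
Check: 3·4 = 12 = 0·29 + 12.

4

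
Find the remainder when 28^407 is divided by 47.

Square-and-reduce mod 47: 28^1≡28, 28^2≡32, 28^4≡37, 28^8≡6, 28^16≡36, 28^32≡27, 28^64≡24, 28^128≡12, 28^256≡3.
407 = 1 + 2 + 4 + 16 + 128 + 256, so 28^407 ≡ 28·32·37·36·12·3 ≡ 36 (mod 47).

36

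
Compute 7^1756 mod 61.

16

By repeated squaring mod 61: 7^1≡7, 7^2≡49, 7^4≡22, 7^8≡57, 7^16≡16, 7^32≡12, 7^64≡22, 7^128≡57, 7^256≡16, 7^512≡12, 7^1024≡22.
Since 1756 = 4 + 8 + 16 + 64 + 128 + 512 + 1024 in binary, 7^1756 ≡ 22·57·16·22·57·12·22 ≡ 16 (mod 61).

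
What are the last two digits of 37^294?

Successive squares of 37 mod 100: 37^1≡37, 37^2≡69, 37^4≡61, 37^8≡21, 37^16≡41, 37^32≡81, 37^64≡61, 37^128≡21, 37^256≡41.
Since 294 = 2 + 4 + 32 + 256 in binary, 37^294 ≡ 69·61·81·41 ≡ 89 (mod 100).

89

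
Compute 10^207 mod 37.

1

Successive squares of 10 mod 37: 10^1≡10, 10^2≡26, 10^4≡10, 10^8≡26, 10^16≡10, 10^32≡26, 10^64≡10, 10^128≡26.
Since 207 = 1 + 2 + 4 + 8 + 64 + 128 in binary, 10^207 ≡ 10·26·10·26·10·26 ≡ 1 (mod 37).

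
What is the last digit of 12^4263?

Powers of 2 mod 10 repeat with period 4: 2, 4, 8, 6.
4263 leaves remainder 3 on division by 4, so 12^4263 ends in 8.

8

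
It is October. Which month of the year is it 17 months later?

March

Dividing 17 by 12 gives quotient 1 and remainder 5.
October + 5 months → March.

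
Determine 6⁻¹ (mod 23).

4

23 = 3·6 + 5
6 = 1·5 + 1
5 = 5·1 + 0
Back-substituting gives 6·4 ≡ 1 (mod 23).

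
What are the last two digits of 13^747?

17

By repeated squaring mod 100: 13^1≡13, 13^2≡69, 13^4≡61, 13^8≡21, 13^16≡41, 13^32≡81, 13^64≡61, 13^128≡21, 13^256≡41, 13^512≡81.
Since 747 = 1 + 2 + 8 + 32 + 64 + 128 + 512 in binary, 13^747 ≡ 13·69·21·81·61·21·81 ≡ 17 (mod 100).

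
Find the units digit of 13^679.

7

Last digits of 3^n: 3, 9, 7, 1 (period 4).
679 mod 4 = 3, so the last digit matches 3^3 = 7.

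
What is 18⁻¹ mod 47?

18·34 = 612 = 13·47 + 1, so 18⁻¹ ≡ 34 (mod 47).

34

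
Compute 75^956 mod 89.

50

Successive squares of 75 mod 89: 75^1≡75, 75^2≡18, 75^4≡57, 75^8≡45, 75^16≡67, 75^32≡39, 75^64≡8, 75^128≡64, 75^256≡2, 75^512≡4.
956 = 4 + 8 + 16 + 32 + 128 + 256 + 512, so 75^956 ≡ 57·45·67·39·64·2·4 ≡ 50 (mod 89).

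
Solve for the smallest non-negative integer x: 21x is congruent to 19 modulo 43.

21⁻¹ ≡ 41 (mod 43) because 21·41 = 861 = 20·43 + 1.
So x ≡ 41·19 = 779 ≡ 5 (mod 43).

5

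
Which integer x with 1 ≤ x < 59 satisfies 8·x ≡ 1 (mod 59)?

37

59 = 7·8 + 3
8 = 2·3 + 2
3 = 1·2 + 1
2 = 2·1 + 0
Back-substituting gives 8·37 ≡ 1 (mod 59).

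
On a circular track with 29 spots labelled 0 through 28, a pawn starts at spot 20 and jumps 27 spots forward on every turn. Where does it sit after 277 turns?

17

277·27 = 7479.
Dividing 7479 by 29 gives quotient 257 and remainder 26.
(20 + 26) mod 29 = 17.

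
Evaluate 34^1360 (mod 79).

Square-and-reduce mod 79: 34^1≡34, 34^2≡50, 34^4≡51, 34^8≡73, 34^16≡36, 34^32≡32, 34^64≡76, 34^128≡9, 34^256≡2, 34^512≡4, 34^1024≡16.
1360 = 16 + 64 + 256 + 1024, so 34^1360 ≡ 36·76·2·16 ≡ 20 (mod 79).

20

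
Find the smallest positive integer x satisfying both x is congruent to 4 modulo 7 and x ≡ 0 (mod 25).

x ≡ 4 (mod 7) gives x ∈ {4, 11, 18, 25}.
The first of these with x mod 25 = 0 is 25.

25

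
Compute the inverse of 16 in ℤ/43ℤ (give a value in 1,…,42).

16·35 = 560 = 13·43 + 1, so 16⁻¹ ≡ 35 (mod 43).

35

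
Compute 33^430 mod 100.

Square-and-reduce mod 100: 33^1≡33, 33^2≡89, 33^4≡21, 33^8≡41, 33^16≡81, 33^32≡61, 33^64≡21, 33^128≡41, 33^256≡81.
Since 430 = 2 + 4 + 8 + 32 + 128 + 256 in binary, 33^430 ≡ 89·21·41·61·41·81 ≡ 49 (mod 100).

49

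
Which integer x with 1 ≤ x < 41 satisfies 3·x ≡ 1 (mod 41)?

14

3·14 = 42 = 1·41 + 1, so 3⁻¹ ≡ 14 (mod 41).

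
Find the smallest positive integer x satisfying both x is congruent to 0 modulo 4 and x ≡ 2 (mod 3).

8

x ≡ 2 (mod 3) gives x ∈ {2, 5, 8}.
The first of these with x mod 4 = 0 is 8.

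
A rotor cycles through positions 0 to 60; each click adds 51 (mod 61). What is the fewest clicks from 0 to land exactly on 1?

61 = 1·51 + 10
51 = 5·10 + 1
10 = 10·1 + 0
Back-substituting gives 51·6 ≡ 1 (mod 61).

6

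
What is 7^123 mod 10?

3

The units digit of 7^n cycles with period 4: 7, 9, 3, 1, …
123 mod 4 = 3, so the last digit matches 7^3 = 3.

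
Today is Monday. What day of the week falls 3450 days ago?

Tuesday

Dividing 3450 by 7 gives quotient 492 and remainder 6.
Monday − 6 days → Tuesday.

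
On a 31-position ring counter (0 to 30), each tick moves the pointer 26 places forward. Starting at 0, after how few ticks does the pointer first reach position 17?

26⁻¹ ≡ 6 (mod 31) because 26·6 = 156 = 5·31 + 1.
So x ≡ 6·17 = 102 ≡ 9 (mod 31).
Check: 26·9 = 234 = 7·31 + 17.

9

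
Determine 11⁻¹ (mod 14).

11·9 = 99 = 7·14 + 1, so 11⁻¹ ≡ 9 (mod 14).

9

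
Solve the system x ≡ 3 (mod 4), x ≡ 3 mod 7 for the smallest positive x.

3

x ≡ 3 (mod 4) gives x ∈ {3}.
The first of these with x mod 7 = 3 is 3.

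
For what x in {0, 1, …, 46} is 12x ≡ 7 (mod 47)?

The inverse of 12 mod 47 is 4 (since 12·4 = 48 ≡ 1).
So x ≡ 4·7 = 28 ≡ 28 (mod 47).
Check: 12·28 = 336 = 7·47 + 7.

28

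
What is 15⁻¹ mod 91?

85

15·85 = 1275 = 14·91 + 1, so 15⁻¹ ≡ 85 (mod 91).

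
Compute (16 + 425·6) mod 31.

425·6 = 2550.
2550 = 82·31 + 8, so 2550 mod 31 = 8.
(16 + 8) mod 31 = 24.

24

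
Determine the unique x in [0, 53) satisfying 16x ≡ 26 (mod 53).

16⁻¹ ≡ 10 (mod 53) because 16·10 = 160 = 3·53 + 1.
So x ≡ 10·26 = 260 ≡ 48 (mod 53).
Check: 16·48 = 768 = 14·53 + 26.

48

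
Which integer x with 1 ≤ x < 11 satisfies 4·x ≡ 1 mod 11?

4·3 = 12 = 1·11 + 1, so 4⁻¹ ≡ 3 (mod 11).

3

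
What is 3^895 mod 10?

The units digit of 3^n cycles with period 4: 3, 9, 7, 1, …
895 mod 4 = 3, so the last digit matches 3^3 = 7.

7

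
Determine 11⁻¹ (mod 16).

3

16 = 1·11 + 5
11 = 2·5 + 1
5 = 5·1 + 0
Back-substituting gives 11·3 ≡ 1 (mod 16).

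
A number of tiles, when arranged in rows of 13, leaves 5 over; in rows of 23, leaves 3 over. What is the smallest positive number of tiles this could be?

187

x ≡ 5 (mod 13) gives x ∈ {5, 18, 31, 44, 57, 70, 83, 96, …}.
The first of these with x mod 23 = 3 is 187.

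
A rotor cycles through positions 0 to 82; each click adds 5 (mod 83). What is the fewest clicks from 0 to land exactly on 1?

50

83 = 16·5 + 3
5 = 1·3 + 2
3 = 1·2 + 1
2 = 2·1 + 0
Back-substituting gives 5·50 ≡ 1 (mod 83).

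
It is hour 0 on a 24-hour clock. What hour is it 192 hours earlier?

0

192 − 8·24 = 0, so 192 ≡ 0 (mod 24).
(0 − 0) mod 24 = 0.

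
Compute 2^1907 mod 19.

Successive squares of 2 mod 19: 2^1≡2, 2^2≡4, 2^4≡16, 2^8≡9, 2^16≡5, 2^32≡6, 2^64≡17, 2^128≡4, 2^256≡16, 2^512≡9, 2^1024≡5.
Since 1907 = 1 + 2 + 16 + 32 + 64 + 256 + 512 + 1024 in binary, 2^1907 ≡ 2·4·5·6·17·16·9·5 ≡ 10 (mod 19).

10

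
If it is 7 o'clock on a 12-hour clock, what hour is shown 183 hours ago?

183 − 15·12 = 3, so 183 ≡ 3 (mod 12).
7 − 3 → 4 on a 12-hour dial.

4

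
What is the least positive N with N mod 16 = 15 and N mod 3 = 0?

Since 3·11 ≡ 1 (mod 16), take x = 0 + 3·((15−0)·11 mod 16) = 0 + 3·5 = 15.
Check: 15 mod 16 = 15, 15 mod 3 = 0.

15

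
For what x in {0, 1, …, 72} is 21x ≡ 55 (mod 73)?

20

The inverse of 21 mod 73 is 7 (since 21·7 = 147 ≡ 1).
Multiplying both sides by 7: x ≡ 7·55 = 385 ≡ 20 (mod 73).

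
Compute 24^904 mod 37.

34

Successive squares of 24 mod 37: 24^1≡24, 24^2≡21, 24^4≡34, 24^8≡9, 24^16≡7, 24^32≡12, 24^64≡33, 24^128≡16, 24^256≡34, 24^512≡9.
Since 904 = 8 + 128 + 256 + 512 in binary, 24^904 ≡ 9·16·34·9 ≡ 34 (mod 37).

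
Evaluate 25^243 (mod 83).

4

By repeated squaring mod 83: 25^1≡25, 25^2≡44, 25^4≡27, 25^8≡65, 25^16≡75, 25^32≡64, 25^64≡29, 25^128≡11.
243 = 1 + 2 + 16 + 32 + 64 + 128, so 25^243 ≡ 25·44·75·64·29·11 ≡ 4 (mod 83).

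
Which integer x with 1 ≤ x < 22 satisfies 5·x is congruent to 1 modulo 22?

9

22 = 4·5 + 2
5 = 2·2 + 1
2 = 2·1 + 0
Back-substituting gives 5·9 ≡ 1 (mod 22).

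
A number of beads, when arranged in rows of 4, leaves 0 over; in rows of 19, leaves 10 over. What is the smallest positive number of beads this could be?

x ≡ 0 (mod 4) gives x ∈ {0, 4, 8, 12, 16, 20, 24, 28, …}.
The first of these with x mod 19 = 10 is 48.

48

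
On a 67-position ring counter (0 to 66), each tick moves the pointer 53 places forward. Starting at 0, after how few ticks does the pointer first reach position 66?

53⁻¹ ≡ 43 (mod 67) because 53·43 = 2279 = 34·67 + 1.
So x ≡ 43·66 = 2838 ≡ 24 (mod 67).
Check: 53·24 = 1272 = 18·67 + 66.

24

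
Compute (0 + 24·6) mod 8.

0

24·6 = 144.
144 mod 8 = 0 (since 18·8 = 144).
(0 + 0) mod 8 = 0.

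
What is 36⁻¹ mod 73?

71

73 = 2·36 + 1
36 = 36·1 + 0
Back-substituting gives 36·71 ≡ 1 (mod 73).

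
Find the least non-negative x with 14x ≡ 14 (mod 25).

1

14⁻¹ ≡ 9 (mod 25) because 14·9 = 126 = 5·25 + 1.
So x ≡ 9·14 = 126 ≡ 1 (mod 25).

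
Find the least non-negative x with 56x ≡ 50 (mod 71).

44

The inverse of 56 mod 71 is 52 (since 56·52 = 2912 ≡ 1).
So x ≡ 52·50 = 2600 ≡ 44 (mod 71).
Check: 56·44 = 2464 = 34·71 + 50.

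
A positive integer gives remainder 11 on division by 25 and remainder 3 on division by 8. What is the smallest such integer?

11

x ≡ 3 (mod 8) gives x ∈ {3, 11}.
The first of these with x mod 25 = 11 is 11.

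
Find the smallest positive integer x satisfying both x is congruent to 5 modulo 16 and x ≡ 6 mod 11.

x ≡ 6 (mod 11) gives x ∈ {6, 17, 28, 39, 50, 61, 72, 83, …}.
The first of these with x mod 16 = 5 is 149.

149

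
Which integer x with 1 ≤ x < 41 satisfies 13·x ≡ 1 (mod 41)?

19

41 = 3·13 + 2
13 = 6·2 + 1
2 = 2·1 + 0
Back-substituting gives 13·19 ≡ 1 (mod 41).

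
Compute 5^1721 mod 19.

Square-and-reduce mod 19: 5^1≡5, 5^2≡6, 5^4≡17, 5^8≡4, 5^16≡16, 5^32≡9, 5^64≡5, 5^128≡6, 5^256≡17, 5^512≡4, 5^1024≡16.
Since 1721 = 1 + 8 + 16 + 32 + 128 + 512 + 1024 in binary, 5^1721 ≡ 5·4·16·9·6·4·16 ≡ 6 (mod 19).

6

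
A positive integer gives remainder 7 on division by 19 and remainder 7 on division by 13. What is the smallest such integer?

x ≡ 7 (mod 13) gives x ∈ {7}.
The first of these with x mod 19 = 7 is 7.

7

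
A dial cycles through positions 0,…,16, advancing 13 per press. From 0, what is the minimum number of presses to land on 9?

2

13⁻¹ ≡ 4 (mod 17) because 13·4 = 52 = 3·17 + 1.
Multiplying both sides by 4: x ≡ 4·9 = 36 ≡ 2 (mod 17).
Check: 13·2 = 26 = 1·17 + 9.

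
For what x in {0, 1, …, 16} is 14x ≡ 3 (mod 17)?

16

14⁻¹ ≡ 11 (mod 17) because 14·11 = 154 = 9·17 + 1.
Multiplying both sides by 11: x ≡ 11·3 = 33 ≡ 16 (mod 17).
Check: 14·16 = 224 = 13·17 + 3.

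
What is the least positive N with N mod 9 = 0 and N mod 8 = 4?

36

Since 8·8 ≡ 1 (mod 9), take x = 4 + 8·((0−4)·8 mod 9) = 4 + 8·4 = 36.
Check: 36 mod 9 = 0, 36 mod 8 = 4.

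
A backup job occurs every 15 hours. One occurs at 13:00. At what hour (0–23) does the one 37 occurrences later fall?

16

37·15 = 555.
555 = 23·24 + 3, so 555 mod 24 = 3.
(13 + 3) mod 24 = 16.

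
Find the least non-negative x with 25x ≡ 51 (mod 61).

24

25⁻¹ ≡ 22 (mod 61) because 25·22 = 550 = 9·61 + 1.
So x ≡ 22·51 = 1122 ≡ 24 (mod 61).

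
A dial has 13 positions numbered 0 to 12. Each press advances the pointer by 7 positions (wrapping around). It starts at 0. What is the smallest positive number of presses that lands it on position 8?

The inverse of 7 mod 13 is 2 (since 7·2 = 14 ≡ 1).
So x ≡ 2·8 = 16 ≡ 3 (mod 13).

3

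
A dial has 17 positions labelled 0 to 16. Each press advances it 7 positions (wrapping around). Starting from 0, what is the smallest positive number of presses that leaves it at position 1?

5

7·5 = 35 = 2·17 + 1, so 7⁻¹ ≡ 5 (mod 17).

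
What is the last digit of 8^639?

Last digits of 8^n: 8, 4, 2, 6 (period 4).
639 mod 4 = 3, so the last digit matches 8^3 = 2.

2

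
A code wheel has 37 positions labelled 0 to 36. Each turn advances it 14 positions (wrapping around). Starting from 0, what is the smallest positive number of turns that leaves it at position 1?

8

37 = 2·14 + 9
14 = 1·9 + 5
9 = 1·5 + 4
5 = 1·4 + 1
4 = 4·1 + 0
Back-substituting gives 14·8 ≡ 1 (mod 37).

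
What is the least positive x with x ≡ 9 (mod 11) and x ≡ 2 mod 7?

9

x ≡ 2 (mod 7) gives x ∈ {2, 9}.
The first of these with x mod 11 = 9 is 9.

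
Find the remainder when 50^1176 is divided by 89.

16

Successive squares of 50 mod 89: 50^1≡50, 50^2≡8, 50^4≡64, 50^8≡2, 50^16≡4, 50^32≡16, 50^64≡78, 50^128≡32, 50^256≡45, 50^512≡67, 50^1024≡39.
Since 1176 = 8 + 16 + 128 + 1024 in binary, 50^1176 ≡ 2·4·32·39 ≡ 16 (mod 89).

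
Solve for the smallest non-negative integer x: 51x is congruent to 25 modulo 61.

51⁻¹ ≡ 6 (mod 61) because 51·6 = 306 = 5·61 + 1.
So x ≡ 6·25 = 150 ≡ 28 (mod 61).

28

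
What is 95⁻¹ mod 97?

48

97 = 1·95 + 2
95 = 47·2 + 1
2 = 2·1 + 0
Back-substituting gives 95·48 ≡ 1 (mod 97).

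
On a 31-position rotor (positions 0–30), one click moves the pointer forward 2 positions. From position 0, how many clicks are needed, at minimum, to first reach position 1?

2·16 = 32 = 1·31 + 1, so 2⁻¹ ≡ 16 (mod 31).

16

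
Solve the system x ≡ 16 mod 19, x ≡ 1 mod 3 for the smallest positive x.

x ≡ 1 (mod 3) gives x ∈ {1, 4, 7, 10, 13, 16}.
The first of these with x mod 19 = 16 is 16.

16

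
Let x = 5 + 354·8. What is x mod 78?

29

354·8 = 2832.
2832 mod 78 = 24 (since 36·78 = 2808).
(5 + 24) mod 78 = 29.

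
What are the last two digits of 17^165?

57

Successive squares of 17 mod 100: 17^1≡17, 17^2≡89, 17^4≡21, 17^8≡41, 17^16≡81, 17^32≡61, 17^64≡21, 17^128≡41.
Since 165 = 1 + 4 + 32 + 128 in binary, 17^165 ≡ 17·21·61·41 ≡ 57 (mod 100).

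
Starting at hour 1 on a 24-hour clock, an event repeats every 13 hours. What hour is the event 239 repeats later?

12

239·13 = 3107.
3107 − 129·24 = 11, so 3107 ≡ 11 (mod 24).
(1 + 11) mod 24 = 12.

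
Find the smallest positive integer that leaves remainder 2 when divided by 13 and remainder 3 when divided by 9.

93

x ≡ 3 (mod 9) gives x ∈ {3, 12, 21, 30, 39, 48, 57, 66, …}.
The first of these with x mod 13 = 2 is 93.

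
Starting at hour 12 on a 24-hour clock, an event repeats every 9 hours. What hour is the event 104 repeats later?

12

104·9 = 936.
Dividing 936 by 24 gives quotient 39 and remainder 0.
(12 + 0) mod 24 = 12.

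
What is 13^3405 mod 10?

The units digit of 13^n cycles with period 4: 3, 9, 7, 1, …
3405 mod 4 = 1, so the last digit matches 3^1 = 3.

3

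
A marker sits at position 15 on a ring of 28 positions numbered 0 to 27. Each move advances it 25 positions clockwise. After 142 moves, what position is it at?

9

142·25 = 3550.
3550 − 126·28 = 22, so 3550 ≡ 22 (mod 28).
(15 + 22) mod 28 = 9.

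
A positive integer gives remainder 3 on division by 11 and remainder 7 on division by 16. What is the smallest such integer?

x ≡ 3 (mod 11) gives x ∈ {3, 14, 25, 36, 47, 58, 69, 80, …}.
The first of these with x mod 16 = 7 is 135.

135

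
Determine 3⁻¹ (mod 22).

15

3·15 = 45 = 2·22 + 1, so 3⁻¹ ≡ 15 (mod 22).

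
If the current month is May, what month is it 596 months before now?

596 mod 12 = 8 (since 49·12 = 588).
May − 8 months → September.

September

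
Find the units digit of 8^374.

Powers of 8 mod 10 repeat with period 4: 8, 4, 2, 6.
374 leaves remainder 2 on division by 4, so 8^374 ends in 4.

4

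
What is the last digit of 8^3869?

The units digit of 8^n cycles with period 4: 8, 4, 2, 6, …
3869 leaves remainder 1 on division by 4, so 8^3869 ends in 8.

8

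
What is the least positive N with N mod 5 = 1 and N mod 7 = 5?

Since 7·3 ≡ 1 (mod 5), take x = 5 + 7·((1−5)·3 mod 5) = 5 + 7·3 = 26.
Check: 26 mod 5 = 1, 26 mod 7 = 5.

26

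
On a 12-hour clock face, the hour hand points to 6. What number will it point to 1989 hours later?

Dividing 1989 by 12 gives quotient 165 and remainder 9.
6 + 9 → 3 on a 12-hour dial.

3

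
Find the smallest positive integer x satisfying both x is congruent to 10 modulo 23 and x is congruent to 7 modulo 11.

x ≡ 7 (mod 11) gives x ∈ {7, 18, 29, 40, 51, 62, 73, 84, …}.
The first of these with x mod 23 = 10 is 194.

194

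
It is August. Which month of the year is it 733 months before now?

July

733 − 61·12 = 1, so 733 ≡ 1 (mod 12).
August − 1 month → July.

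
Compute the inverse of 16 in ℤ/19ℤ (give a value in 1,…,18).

6

16·6 = 96 = 5·19 + 1, so 16⁻¹ ≡ 6 (mod 19).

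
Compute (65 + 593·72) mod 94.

85

593·72 = 42696.
Dividing 42696 by 94 gives quotient 454 and remainder 20.
(65 + 20) mod 94 = 85.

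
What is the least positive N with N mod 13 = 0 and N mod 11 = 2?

Since 11·6 ≡ 1 (mod 13), take x = 2 + 11·((0−2)·6 mod 13) = 2 + 11·1 = 13.
Check: 13 mod 13 = 0, 13 mod 11 = 2.

13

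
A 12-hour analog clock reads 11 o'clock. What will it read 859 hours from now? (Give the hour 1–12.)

Dividing 859 by 12 gives quotient 71 and remainder 7.
11 + 7 → 6 on a 12-hour dial.

6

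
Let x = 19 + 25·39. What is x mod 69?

28

25·39 = 975.
Dividing 975 by 69 gives quotient 14 and remainder 9.
(19 + 9) mod 69 = 28.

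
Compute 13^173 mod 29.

6

Square-and-reduce mod 29: 13^1≡13, 13^2≡24, 13^4≡25, 13^8≡16, 13^16≡24, 13^32≡25, 13^64≡16, 13^128≡24.
Since 173 = 1 + 4 + 8 + 32 + 128 in binary, 13^173 ≡ 13·25·16·25·24 ≡ 6 (mod 29).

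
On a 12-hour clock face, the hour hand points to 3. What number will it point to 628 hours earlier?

628 = 52·12 + 4, so 628 mod 12 = 4.
3 − 4 → 11 on a 12-hour dial.

11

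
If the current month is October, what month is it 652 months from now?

February

652 − 54·12 = 4, so 652 ≡ 4 (mod 12).
October + 4 months → February.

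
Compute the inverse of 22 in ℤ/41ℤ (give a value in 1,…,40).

28

41 = 1·22 + 19
22 = 1·19 + 3
19 = 6·3 + 1
3 = 3·1 + 0
Back-substituting gives 22·28 ≡ 1 (mod 41).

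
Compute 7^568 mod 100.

1

Successive squares of 7 mod 100: 7^1≡7, 7^2≡49, 7^4≡1, 7^8≡1, 7^16≡1, 7^32≡1, 7^64≡1, 7^128≡1, 7^256≡1, 7^512≡1.
568 = 8 + 16 + 32 + 512, so 7^568 ≡ 1·1·1·1 ≡ 1 (mod 100).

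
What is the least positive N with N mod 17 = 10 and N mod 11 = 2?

x ≡ 2 (mod 11) gives x ∈ {2, 13, 24, 35, 46, 57, 68, 79, …}.
The first of these with x mod 17 = 10 is 112.

112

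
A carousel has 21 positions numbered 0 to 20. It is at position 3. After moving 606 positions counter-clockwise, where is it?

Dividing 606 by 21 gives quotient 28 and remainder 18.
(3 − 18) mod 21 = 6.

6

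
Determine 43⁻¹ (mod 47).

43·35 = 1505 = 32·47 + 1, so 43⁻¹ ≡ 35 (mod 47).

35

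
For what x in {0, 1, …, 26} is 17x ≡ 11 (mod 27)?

7

17⁻¹ ≡ 8 (mod 27) because 17·8 = 136 = 5·27 + 1.
So x ≡ 8·11 = 88 ≡ 7 (mod 27).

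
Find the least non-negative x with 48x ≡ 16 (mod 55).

37

48⁻¹ ≡ 47 (mod 55) because 48·47 = 2256 = 41·55 + 1.
So x ≡ 47·16 = 752 ≡ 37 (mod 55).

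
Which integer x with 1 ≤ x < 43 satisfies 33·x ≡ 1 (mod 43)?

33·30 = 990 = 23·43 + 1, so 33⁻¹ ≡ 30 (mod 43).

30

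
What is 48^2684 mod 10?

The units digit of 48^n cycles with period 4: 8, 4, 2, 6, …
2684 mod 4 = 0, so the last digit matches 8^4 = 6.

6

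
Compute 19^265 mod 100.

99

Successive squares of 19 mod 100: 19^1≡19, 19^2≡61, 19^4≡21, 19^8≡41, 19^16≡81, 19^32≡61, 19^64≡21, 19^128≡41, 19^256≡81.
265 = 1 + 8 + 256, so 19^265 ≡ 19·41·81 ≡ 99 (mod 100).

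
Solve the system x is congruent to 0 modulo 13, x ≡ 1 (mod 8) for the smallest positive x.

65

x ≡ 1 (mod 8) gives x ∈ {1, 9, 17, 25, 33, 41, 49, 57, …}.
The first of these with x mod 13 = 0 is 65.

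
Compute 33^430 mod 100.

49

By repeated squaring mod 100: 33^1≡33, 33^2≡89, 33^4≡21, 33^8≡41, 33^16≡81, 33^32≡61, 33^64≡21, 33^128≡41, 33^256≡81.
Since 430 = 2 + 4 + 8 + 32 + 128 + 256 in binary, 33^430 ≡ 89·21·41·61·41·81 ≡ 49 (mod 100).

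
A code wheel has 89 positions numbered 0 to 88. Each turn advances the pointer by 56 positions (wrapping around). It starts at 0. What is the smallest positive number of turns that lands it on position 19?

56⁻¹ ≡ 62 (mod 89) because 56·62 = 3472 = 39·89 + 1.
Multiplying both sides by 62: x ≡ 62·19 = 1178 ≡ 21 (mod 89).
Check: 56·21 = 1176 = 13·89 + 19.

21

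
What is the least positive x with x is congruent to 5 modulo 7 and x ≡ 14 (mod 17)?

Since 17·5 ≡ 1 (mod 7), take x = 14 + 17·((5−14)·5 mod 7) = 14 + 17·4 = 82.
Check: 82 mod 7 = 5, 82 mod 17 = 14.

82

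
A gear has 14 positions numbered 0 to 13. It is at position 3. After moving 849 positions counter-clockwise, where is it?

Dividing 849 by 14 gives quotient 60 and remainder 9.
(3 − 9) mod 14 = 8.

8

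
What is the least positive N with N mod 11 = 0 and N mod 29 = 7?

x ≡ 0 (mod 11) gives x ∈ {0, 11, 22, 33, 44, 55, 66, 77, …}.
The first of these with x mod 29 = 7 is 297.

297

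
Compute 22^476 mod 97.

1

By repeated squaring mod 97: 22^1≡22, 22^2≡96, 22^4≡1, 22^8≡1, 22^16≡1, 22^32≡1, 22^64≡1, 22^128≡1, 22^256≡1.
476 = 4 + 8 + 16 + 64 + 128 + 256, so 22^476 ≡ 1·1·1·1·1·1 ≡ 1 (mod 97).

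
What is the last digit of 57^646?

9

The units digit of 57^n cycles with period 4: 7, 9, 3, 1, …
646 mod 4 = 2, so the last digit matches 7^2 = 9.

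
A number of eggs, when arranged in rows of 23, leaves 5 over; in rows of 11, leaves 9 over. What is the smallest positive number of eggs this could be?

97

x ≡ 9 (mod 11) gives x ∈ {9, 20, 31, 42, 53, 64, 75, 86, …}.
The first of these with x mod 23 = 5 is 97.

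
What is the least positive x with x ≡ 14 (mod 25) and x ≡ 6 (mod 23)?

x ≡ 6 (mod 23) gives x ∈ {6, 29, 52, 75, 98, 121, 144, 167, …}.
The first of these with x mod 25 = 14 is 489.

489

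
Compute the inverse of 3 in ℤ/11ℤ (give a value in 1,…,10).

11 = 3·3 + 2
3 = 1·2 + 1
2 = 2·1 + 0
Back-substituting gives 3·4 ≡ 1 (mod 11).

4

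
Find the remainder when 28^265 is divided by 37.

Square-and-reduce mod 37: 28^1≡28, 28^2≡7, 28^4≡12, 28^8≡33, 28^16≡16, 28^32≡34, 28^64≡9, 28^128≡7, 28^256≡12.
Since 265 = 1 + 8 + 256 in binary, 28^265 ≡ 28·33·12 ≡ 25 (mod 37).

25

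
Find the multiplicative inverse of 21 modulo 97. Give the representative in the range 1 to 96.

97 = 4·21 + 13
21 = 1·13 + 8
13 = 1·8 + 5
8 = 1·5 + 3
5 = 1·3 + 2
3 = 1·2 + 1
2 = 2·1 + 0
Back-substituting gives 21·37 ≡ 1 (mod 97).

37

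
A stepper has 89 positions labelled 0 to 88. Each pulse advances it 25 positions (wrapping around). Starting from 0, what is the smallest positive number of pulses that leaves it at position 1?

89 = 3·25 + 14
25 = 1·14 + 11
14 = 1·11 + 3
11 = 3·3 + 2
3 = 1·2 + 1
2 = 2·1 + 0
Back-substituting gives 25·57 ≡ 1 (mod 89).

57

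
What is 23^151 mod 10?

Last digits of 3^n: 3, 9, 7, 1 (period 4).
151 leaves remainder 3 on division by 4, so 23^151 ends in 7.

7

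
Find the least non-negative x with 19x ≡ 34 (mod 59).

8

19⁻¹ ≡ 28 (mod 59) because 19·28 = 532 = 9·59 + 1.
Multiplying both sides by 28: x ≡ 28·34 = 952 ≡ 8 (mod 59).
Check: 19·8 = 152 = 2·59 + 34.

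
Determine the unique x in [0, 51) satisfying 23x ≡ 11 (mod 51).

16

The inverse of 23 mod 51 is 20 (since 23·20 = 460 ≡ 1).
So x ≡ 20·11 = 220 ≡ 16 (mod 51).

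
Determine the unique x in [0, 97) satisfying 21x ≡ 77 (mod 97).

21⁻¹ ≡ 37 (mod 97) because 21·37 = 777 = 8·97 + 1.
So x ≡ 37·77 = 2849 ≡ 36 (mod 97).

36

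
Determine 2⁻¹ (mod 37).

19

2·19 = 38 = 1·37 + 1, so 2⁻¹ ≡ 19 (mod 37).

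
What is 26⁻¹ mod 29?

26·19 = 494 = 17·29 + 1, so 26⁻¹ ≡ 19 (mod 29).

19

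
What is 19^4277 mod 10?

Powers of 9 mod 10 repeat with period 2: 9, 1.
4277 mod 2 = 1, so the last digit matches 9^1 = 9.

9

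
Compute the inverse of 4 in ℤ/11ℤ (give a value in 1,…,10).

4·3 = 12 = 1·11 + 1, so 4⁻¹ ≡ 3 (mod 11).

3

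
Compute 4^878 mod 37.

12

By repeated squaring mod 37: 4^1≡4, 4^2≡16, 4^4≡34, 4^8≡9, 4^16≡7, 4^32≡12, 4^64≡33, 4^128≡16, 4^256≡34, 4^512≡9.
878 = 2 + 4 + 8 + 32 + 64 + 256 + 512, so 4^878 ≡ 16·34·9·12·33·34·9 ≡ 12 (mod 37).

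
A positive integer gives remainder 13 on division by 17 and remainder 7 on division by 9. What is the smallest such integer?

x ≡ 7 (mod 9) gives x ∈ {7, 16, 25, 34, 43, 52, 61, 70, …}.
The first of these with x mod 17 = 13 is 115.

115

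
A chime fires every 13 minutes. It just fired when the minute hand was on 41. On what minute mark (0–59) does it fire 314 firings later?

314·13 = 4082.
4082 mod 60 = 2 (since 68·60 = 4080).
(41 + 2) mod 60 = 43.

43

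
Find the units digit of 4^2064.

6

Last digits of 4^n: 4, 6 (period 2).
2064 leaves remainder 0 on division by 2, so 4^2064 ends in 6.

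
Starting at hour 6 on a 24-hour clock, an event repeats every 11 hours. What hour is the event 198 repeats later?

0

198·11 = 2178.
Dividing 2178 by 24 gives quotient 90 and remainder 18.
(6 + 18) mod 24 = 0.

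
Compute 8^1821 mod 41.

Successive squares of 8 mod 41: 8^1≡8, 8^2≡23, 8^4≡37, 8^8≡16, 8^16≡10, 8^32≡18, 8^64≡37, 8^128≡16, 8^256≡10, 8^512≡18, 8^1024≡37.
Since 1821 = 1 + 4 + 8 + 16 + 256 + 512 + 1024 in binary, 8^1821 ≡ 8·37·16·10·10·18·37 ≡ 8 (mod 41).

8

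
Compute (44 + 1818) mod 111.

86

1818 − 16·111 = 42, so 1818 ≡ 42 (mod 111).
(44 + 42) mod 111 = 86.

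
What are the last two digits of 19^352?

61

Successive squares of 19 mod 100: 19^1≡19, 19^2≡61, 19^4≡21, 19^8≡41, 19^16≡81, 19^32≡61, 19^64≡21, 19^128≡41, 19^256≡81.
352 = 32 + 64 + 256, so 19^352 ≡ 61·21·81 ≡ 61 (mod 100).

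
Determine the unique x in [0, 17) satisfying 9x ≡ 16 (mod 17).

15

The inverse of 9 mod 17 is 2 (since 9·2 = 18 ≡ 1).
So x ≡ 2·16 = 32 ≡ 15 (mod 17).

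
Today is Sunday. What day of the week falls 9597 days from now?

Sunday

Dividing 9597 by 7 gives quotient 1371 and remainder 0.
Sunday + 0 days → Sunday.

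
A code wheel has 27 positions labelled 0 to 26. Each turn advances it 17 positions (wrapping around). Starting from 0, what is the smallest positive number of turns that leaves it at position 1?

8

17·8 = 136 = 5·27 + 1, so 17⁻¹ ≡ 8 (mod 27).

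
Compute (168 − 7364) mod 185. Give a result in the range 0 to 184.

7364 − 39·185 = 149, so 7364 ≡ 149 (mod 185).
(168 − 149) mod 185 = 19.

19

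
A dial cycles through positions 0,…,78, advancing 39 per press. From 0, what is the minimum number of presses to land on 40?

78

39⁻¹ ≡ 77 (mod 79) because 39·77 = 3003 = 38·79 + 1.
So x ≡ 77·40 = 3080 ≡ 78 (mod 79).
Check: 39·78 = 3042 = 38·79 + 40.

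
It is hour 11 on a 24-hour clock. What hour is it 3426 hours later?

3426 mod 24 = 18 (since 142·24 = 3408).
(11 + 18) mod 24 = 5.

5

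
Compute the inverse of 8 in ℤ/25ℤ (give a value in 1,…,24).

22

8·22 = 176 = 7·25 + 1, so 8⁻¹ ≡ 22 (mod 25).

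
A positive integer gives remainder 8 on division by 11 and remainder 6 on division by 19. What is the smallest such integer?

x ≡ 8 (mod 11) gives x ∈ {8, 19, 30, 41, 52, 63}.
The first of these with x mod 19 = 6 is 63.

63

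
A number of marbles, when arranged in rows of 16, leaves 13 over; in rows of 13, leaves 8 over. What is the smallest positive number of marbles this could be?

125

Since 13·5 ≡ 1 (mod 16), take x = 8 + 13·((13−8)·5 mod 16) = 8 + 13·9 = 125.
Check: 125 mod 16 = 13, 125 mod 13 = 8.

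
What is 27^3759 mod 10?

Powers of 7 mod 10 repeat with period 4: 7, 9, 3, 1.
3759 leaves remainder 3 on division by 4, so 27^3759 ends in 3.

3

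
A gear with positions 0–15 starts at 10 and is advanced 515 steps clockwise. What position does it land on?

515 − 32·16 = 3, so 515 ≡ 3 (mod 16).
(10 + 3) mod 16 = 13.

13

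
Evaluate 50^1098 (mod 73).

By repeated squaring mod 73: 50^1≡50, 50^2≡18, 50^4≡32, 50^8≡2, 50^16≡4, 50^32≡16, 50^64≡37, 50^128≡55, 50^256≡32, 50^512≡2, 50^1024≡4.
1098 = 2 + 8 + 64 + 1024, so 50^1098 ≡ 18·2·37·4 ≡ 72 (mod 73).

72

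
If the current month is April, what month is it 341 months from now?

September

341 mod 12 = 5 (since 28·12 = 336).
April + 5 months → September.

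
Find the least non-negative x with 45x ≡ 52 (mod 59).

45⁻¹ ≡ 21 (mod 59) because 45·21 = 945 = 16·59 + 1.
Multiplying both sides by 21: x ≡ 21·52 = 1092 ≡ 30 (mod 59).

30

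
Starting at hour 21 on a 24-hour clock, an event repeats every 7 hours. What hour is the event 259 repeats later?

10

259·7 = 1813.
1813 mod 24 = 13 (since 75·24 = 1800).
(21 + 13) mod 24 = 10.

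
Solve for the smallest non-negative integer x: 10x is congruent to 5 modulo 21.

11

The inverse of 10 mod 21 is 19 (since 10·19 = 190 ≡ 1).
So x ≡ 19·5 = 95 ≡ 11 (mod 21).
Check: 10·11 = 110 = 5·21 + 5.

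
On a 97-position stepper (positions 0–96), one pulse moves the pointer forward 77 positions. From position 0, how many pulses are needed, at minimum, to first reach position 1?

97 = 1·77 + 20
77 = 3·20 + 17
20 = 1·17 + 3
17 = 5·3 + 2
3 = 1·2 + 1
2 = 2·1 + 0
Back-substituting gives 77·63 ≡ 1 (mod 97).

63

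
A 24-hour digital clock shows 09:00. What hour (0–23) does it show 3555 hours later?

12

3555 mod 24 = 3 (since 148·24 = 3552).
(9 + 3) mod 24 = 12.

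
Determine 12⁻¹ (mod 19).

8

12·8 = 96 = 5·19 + 1, so 12⁻¹ ≡ 8 (mod 19).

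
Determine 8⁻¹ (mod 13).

5

13 = 1·8 + 5
8 = 1·5 + 3
5 = 1·3 + 2
3 = 1·2 + 1
2 = 2·1 + 0
Back-substituting gives 8·5 ≡ 1 (mod 13).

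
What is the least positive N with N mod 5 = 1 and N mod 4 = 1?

x ≡ 1 (mod 4) gives x ∈ {1}.
The first of these with x mod 5 = 1 is 1.

1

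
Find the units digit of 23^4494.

Powers of 3 mod 10 repeat with period 4: 3, 9, 7, 1.
4494 mod 4 = 2, so the last digit matches 3^2 = 9.

9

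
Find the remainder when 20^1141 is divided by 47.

29

By repeated squaring mod 47: 20^1≡20, 20^2≡24, 20^4≡12, 20^8≡3, 20^16≡9, 20^32≡34, 20^64≡28, 20^128≡32, 20^256≡37, 20^512≡6, 20^1024≡36.
Since 1141 = 1 + 4 + 16 + 32 + 64 + 1024 in binary, 20^1141 ≡ 20·12·9·34·28·36 ≡ 29 (mod 47).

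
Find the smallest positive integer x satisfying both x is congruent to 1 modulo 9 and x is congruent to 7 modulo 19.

64

Since 19·1 ≡ 1 (mod 9), take x = 7 + 19·((1−7)·1 mod 9) = 7 + 19·3 = 64.
Check: 64 mod 9 = 1, 64 mod 19 = 7.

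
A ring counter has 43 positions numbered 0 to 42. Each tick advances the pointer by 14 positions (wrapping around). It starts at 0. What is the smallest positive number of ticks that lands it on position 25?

11

14⁻¹ ≡ 40 (mod 43) because 14·40 = 560 = 13·43 + 1.
So x ≡ 40·25 = 1000 ≡ 11 (mod 43).
Check: 14·11 = 154 = 3·43 + 25.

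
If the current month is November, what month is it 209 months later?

April

209 − 17·12 = 5, so 209 ≡ 5 (mod 12).
November + 5 months → April.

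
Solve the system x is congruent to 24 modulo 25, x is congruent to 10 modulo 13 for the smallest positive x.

Since 13·2 ≡ 1 (mod 25), take x = 10 + 13·((24−10)·2 mod 25) = 10 + 13·3 = 49.
Check: 49 mod 25 = 24, 49 mod 13 = 10.

49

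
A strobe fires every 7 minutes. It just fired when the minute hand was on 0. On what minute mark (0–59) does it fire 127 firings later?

49

127·7 = 889.
889 = 14·60 + 49, so 889 mod 60 = 49.
(0 + 49) mod 60 = 49.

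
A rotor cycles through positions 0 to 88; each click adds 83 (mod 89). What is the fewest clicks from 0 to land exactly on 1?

83·74 = 6142 = 69·89 + 1, so 83⁻¹ ≡ 74 (mod 89).

74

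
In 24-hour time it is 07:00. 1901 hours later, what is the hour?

1901 = 79·24 + 5, so 1901 mod 24 = 5.
(7 + 5) mod 24 = 12.

12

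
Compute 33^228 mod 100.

By repeated squaring mod 100: 33^1≡33, 33^2≡89, 33^4≡21, 33^8≡41, 33^16≡81, 33^32≡61, 33^64≡21, 33^128≡41.
228 = 4 + 32 + 64 + 128, so 33^228 ≡ 21·61·21·41 ≡ 41 (mod 100).

41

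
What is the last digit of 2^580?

Powers of 2 mod 10 repeat with period 4: 2, 4, 8, 6.
580 mod 4 = 0, so the last digit matches 2^4 = 6.

6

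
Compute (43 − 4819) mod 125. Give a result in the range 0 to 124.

4819 = 38·125 + 69, so 4819 mod 125 = 69.
(43 − 69) mod 125 = 99.

99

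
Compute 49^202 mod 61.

Square-and-reduce mod 61: 49^1≡49, 49^2≡22, 49^4≡57, 49^8≡16, 49^16≡12, 49^32≡22, 49^64≡57, 49^128≡16.
202 = 2 + 8 + 64 + 128, so 49^202 ≡ 22·16·57·16 ≡ 42 (mod 61).

42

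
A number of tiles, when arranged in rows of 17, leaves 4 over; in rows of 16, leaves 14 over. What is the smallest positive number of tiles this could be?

Since 16·16 ≡ 1 (mod 17), take x = 14 + 16·((4−14)·16 mod 17) = 14 + 16·10 = 174.
Check: 174 mod 17 = 4, 174 mod 16 = 14.

174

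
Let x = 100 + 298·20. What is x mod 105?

298·20 = 5960.
5960 − 56·105 = 80, so 5960 ≡ 80 (mod 105).
(100 + 80) mod 105 = 75.

75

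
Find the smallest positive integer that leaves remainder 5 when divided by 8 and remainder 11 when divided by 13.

37

Since 13·5 ≡ 1 (mod 8), take x = 11 + 13·((5−11)·5 mod 8) = 11 + 13·2 = 37.
Check: 37 mod 8 = 5, 37 mod 13 = 11.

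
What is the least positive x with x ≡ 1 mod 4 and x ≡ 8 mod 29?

37

x ≡ 1 (mod 4) gives x ∈ {1, 5, 9, 13, 17, 21, 25, 29, …}.
The first of these with x mod 29 = 8 is 37.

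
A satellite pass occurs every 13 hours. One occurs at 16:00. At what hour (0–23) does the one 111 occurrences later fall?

111·13 = 1443.
1443 − 60·24 = 3, so 1443 ≡ 3 (mod 24).
(16 + 3) mod 24 = 19.

19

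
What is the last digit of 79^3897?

Powers of 9 mod 10 repeat with period 2: 9, 1.
3897 mod 2 = 1, so the last digit matches 9^1 = 9.

9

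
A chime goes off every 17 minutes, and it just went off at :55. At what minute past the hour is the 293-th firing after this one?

293·17 = 4981.
Dividing 4981 by 60 gives quotient 83 and remainder 1.
(55 + 1) mod 60 = 56.

56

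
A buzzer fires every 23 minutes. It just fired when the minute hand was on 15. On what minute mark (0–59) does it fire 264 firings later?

264·23 = 6072.
Dividing 6072 by 60 gives quotient 101 and remainder 12.
(15 + 12) mod 60 = 27.

27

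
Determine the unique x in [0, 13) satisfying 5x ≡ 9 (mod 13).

The inverse of 5 mod 13 is 8 (since 5·8 = 40 ≡ 1).
So x ≡ 8·9 = 72 ≡ 7 (mod 13).

7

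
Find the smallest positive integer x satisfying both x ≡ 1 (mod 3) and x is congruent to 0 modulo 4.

x ≡ 1 (mod 3) gives x ∈ {1, 4}.
The first of these with x mod 4 = 0 is 4.

4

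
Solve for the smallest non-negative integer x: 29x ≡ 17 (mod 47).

33

29⁻¹ ≡ 13 (mod 47) because 29·13 = 377 = 8·47 + 1.
Multiplying both sides by 13: x ≡ 13·17 = 221 ≡ 33 (mod 47).
Check: 29·33 = 957 = 20·47 + 17.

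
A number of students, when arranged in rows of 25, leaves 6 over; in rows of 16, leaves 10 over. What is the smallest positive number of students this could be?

106

Since 16·11 ≡ 1 (mod 25), take x = 10 + 16·((6−10)·11 mod 25) = 10 + 16·6 = 106.
Check: 106 mod 25 = 6, 106 mod 16 = 10.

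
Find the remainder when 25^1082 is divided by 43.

38

Square-and-reduce mod 43: 25^1≡25, 25^2≡23, 25^4≡13, 25^8≡40, 25^16≡9, 25^32≡38, 25^64≡25, 25^128≡23, 25^256≡13, 25^512≡40, 25^1024≡9.
Since 1082 = 2 + 8 + 16 + 32 + 1024 in binary, 25^1082 ≡ 23·40·9·38·9 ≡ 38 (mod 43).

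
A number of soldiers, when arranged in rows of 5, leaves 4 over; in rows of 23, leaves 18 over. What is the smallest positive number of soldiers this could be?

64

x ≡ 4 (mod 5) gives x ∈ {4, 9, 14, 19, 24, 29, 34, 39, …}.
The first of these with x mod 23 = 18 is 64.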